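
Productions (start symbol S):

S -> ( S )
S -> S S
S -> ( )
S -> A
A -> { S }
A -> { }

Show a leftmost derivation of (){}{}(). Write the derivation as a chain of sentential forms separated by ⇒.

S⇒SS⇒SSS⇒()SS⇒()SSS⇒()ASS⇒(){}SS⇒(){}AS⇒(){}{}S⇒(){}{}()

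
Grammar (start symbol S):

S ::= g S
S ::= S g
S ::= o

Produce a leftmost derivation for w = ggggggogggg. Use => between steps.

S => Sg => Sgg => gSgg => ggSgg => ggSggg => ggSgggg => gggSgggg => ggggSgggg => gggggSgggg => ggggggSgggg => ggggggogggg

S => Sg   [S ::= S g]
Sg => Sgg   [S ::= S g]
Sgg => gSgg   [S ::= g S]
gSgg => ggSgg   [S ::= g S]
ggSgg => ggSggg   [S ::= S g]
ggSggg => ggSgggg   [S ::= S g]
ggSgggg => gggSgggg   [S ::= g S]
gggSgggg => ggggSgggg   [S ::= g S]
ggggSgggg => gggggSgggg   [S ::= g S]
gggggSgggg => ggggggSgggg   [S ::= g S]
ggggggSgggg => ggggggogggg   [S ::= o]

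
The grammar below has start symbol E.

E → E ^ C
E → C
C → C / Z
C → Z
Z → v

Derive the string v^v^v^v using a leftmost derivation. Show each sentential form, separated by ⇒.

E ⇒ E^C   [E → E ^ C]
E^C ⇒ E^C^C   [E → E ^ C]
E^C^C ⇒ E^C^C^C   [E → E ^ C]
E^C^C^C ⇒ C^C^C^C   [E → C]
C^C^C^C ⇒ Z^C^C^C   [C → Z]
Z^C^C^C ⇒ v^C^C^C   [Z → v]
v^C^C^C ⇒ v^Z^C^C   [C → Z]
v^Z^C^C ⇒ v^v^C^C   [Z → v]
v^v^C^C ⇒ v^v^Z^C   [C → Z]
v^v^Z^C ⇒ v^v^v^C   [Z → v]
v^v^v^C ⇒ v^v^v^Z   [C → Z]
v^v^v^Z ⇒ v^v^v^v   [Z → v]

E⇒E^C⇒E^C^C⇒E^C^C^C⇒C^C^C^C⇒Z^C^C^C⇒v^C^C^C⇒v^Z^C^C⇒v^v^C^C⇒v^v^Z^C⇒v^v^v^C⇒v^v^v^Z⇒v^v^v^v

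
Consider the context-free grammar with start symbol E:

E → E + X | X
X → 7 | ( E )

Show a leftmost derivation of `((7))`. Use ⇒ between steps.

E ⇒ X ⇒ (E) ⇒ (X) ⇒ ((E)) ⇒ ((X)) ⇒ ((7))

E ⇒ X   [E → X]
X ⇒ (E)   [X → ( E )]
(E) ⇒ (X)   [E → X]
(X) ⇒ ((E))   [X → ( E )]
((E)) ⇒ ((X))   [E → X]
((X)) ⇒ ((7))   [X → 7]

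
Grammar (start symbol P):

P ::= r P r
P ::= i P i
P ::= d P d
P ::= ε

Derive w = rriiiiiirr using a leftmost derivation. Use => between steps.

P=>rPr=>rrPrr=>rriPirr=>rriiPiirr=>rriiiPiiirr=>rriiiiiirr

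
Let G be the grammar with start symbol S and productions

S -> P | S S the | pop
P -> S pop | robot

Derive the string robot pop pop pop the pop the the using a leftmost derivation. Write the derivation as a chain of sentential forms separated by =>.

S => S S the => P S the => S pop S the => P pop S the => robot pop S the => robot pop S S the the => robot pop S S the S the the => robot pop pop S the S the the => robot pop pop pop the S the the => robot pop pop pop the pop the the

S => S S the   [S -> S S the]
S S the => P S the   [S -> P]
P S the => S pop S the   [P -> S pop]
S pop S the => P pop S the   [S -> P]
P pop S the => robot pop S the   [P -> robot]
robot pop S the => robot pop S S the the   [S -> S S the]
robot pop S S the the => robot pop S S the S the the   [S -> S S the]
robot pop S S the S the the => robot pop pop S the S the the   [S -> pop]
robot pop pop S the S the the => robot pop pop pop the S the the   [S -> pop]
robot pop pop pop the S the the => robot pop pop pop the pop the the   [S -> pop]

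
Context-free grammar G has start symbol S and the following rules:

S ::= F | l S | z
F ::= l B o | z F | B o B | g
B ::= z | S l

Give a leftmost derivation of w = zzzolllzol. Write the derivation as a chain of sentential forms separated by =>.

S=>F=>zF=>zzF=>zzBoB=>zzzoB=>zzzoSl=>zzzolSl=>zzzollSl=>zzzollFl=>zzzolllBol=>zzzolllzol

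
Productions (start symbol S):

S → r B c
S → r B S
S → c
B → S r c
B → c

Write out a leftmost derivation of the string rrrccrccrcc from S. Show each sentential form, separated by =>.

S => rBS => rSrcS => rrBSrcS => rrSrcSrcS => rrrBSrcSrcS => rrrcSrcSrcS => rrrccrcSrcS => rrrccrccrcS => rrrccrccrcc

S => rBS   [S → r B S]
rBS => rSrcS   [B → S r c]
rSrcS => rrBSrcS   [S → r B S]
rrBSrcS => rrSrcSrcS   [B → S r c]
rrSrcSrcS => rrrBSrcSrcS   [S → r B S]
rrrBSrcSrcS => rrrcSrcSrcS   [B → c]
rrrcSrcSrcS => rrrccrcSrcS   [S → c]
rrrccrcSrcS => rrrccrccrcS   [S → c]
rrrccrccrcS => rrrccrccrcc   [S → c]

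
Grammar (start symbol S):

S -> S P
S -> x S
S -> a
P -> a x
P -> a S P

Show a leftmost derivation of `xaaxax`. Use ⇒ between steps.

S ⇒ SP ⇒ SPP ⇒ xSPP ⇒ xaPP ⇒ xaaxP ⇒ xaaxax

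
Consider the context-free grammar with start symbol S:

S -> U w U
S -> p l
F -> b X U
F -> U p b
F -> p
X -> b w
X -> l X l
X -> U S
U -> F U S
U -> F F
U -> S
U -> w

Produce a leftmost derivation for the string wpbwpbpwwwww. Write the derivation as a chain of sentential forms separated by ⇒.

S ⇒ UwU ⇒ FUSwU ⇒ UpbUSwU ⇒ wpbUSwU ⇒ wpbFFSwU ⇒ wpbUpbFSwU ⇒ wpbwpbFSwU ⇒ wpbwpbpSwU ⇒ wpbwpbpUwUwU ⇒ wpbwpbpwwUwU ⇒ wpbwpbpwwwwU ⇒ wpbwpbpwwwww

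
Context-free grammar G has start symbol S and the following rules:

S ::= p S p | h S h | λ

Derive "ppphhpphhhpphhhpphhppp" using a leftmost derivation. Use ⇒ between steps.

S⇒pSp⇒ppSpp⇒pppSppp⇒ppphShppp⇒ppphhShhppp⇒ppphhpSphhppp⇒ppphhppSpphhppp⇒ppphhpphShpphhppp⇒ppphhpphhShhpphhppp⇒ppphhpphhhShhhpphhppp⇒ppphhpphhhpSphhhpphhppp⇒ppphhpphhhpphhhpphhppp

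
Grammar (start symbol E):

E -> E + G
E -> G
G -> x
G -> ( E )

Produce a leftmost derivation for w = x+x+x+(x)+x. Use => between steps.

E => E+G   [E -> E + G]
E+G => E+G+G   [E -> E + G]
E+G+G => E+G+G+G   [E -> E + G]
E+G+G+G => E+G+G+G+G   [E -> E + G]
E+G+G+G+G => G+G+G+G+G   [E -> G]
G+G+G+G+G => x+G+G+G+G   [G -> x]
x+G+G+G+G => x+x+G+G+G   [G -> x]
x+x+G+G+G => x+x+x+G+G   [G -> x]
x+x+x+G+G => x+x+x+(E)+G   [G -> ( E )]
x+x+x+(E)+G => x+x+x+(G)+G   [E -> G]
x+x+x+(G)+G => x+x+x+(x)+G   [G -> x]
x+x+x+(x)+G => x+x+x+(x)+x   [G -> x]

E => E+G => E+G+G => E+G+G+G => E+G+G+G+G => G+G+G+G+G => x+G+G+G+G => x+x+G+G+G => x+x+x+G+G => x+x+x+(E)+G => x+x+x+(G)+G => x+x+x+(x)+G => x+x+x+(x)+x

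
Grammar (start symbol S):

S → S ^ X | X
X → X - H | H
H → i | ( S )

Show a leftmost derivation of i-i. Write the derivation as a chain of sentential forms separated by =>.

S => X => X-H => H-H => i-H => i-i

S => X   [S → X]
X => X-H   [X → X - H]
X-H => H-H   [X → H]
H-H => i-H   [H → i]
i-H => i-i   [H → i]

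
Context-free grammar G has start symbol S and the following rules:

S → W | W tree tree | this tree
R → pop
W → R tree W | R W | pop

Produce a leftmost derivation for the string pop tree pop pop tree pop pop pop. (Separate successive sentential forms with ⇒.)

S ⇒ W ⇒ R tree W ⇒ pop tree W ⇒ pop tree R W ⇒ pop tree pop W ⇒ pop tree pop R tree W ⇒ pop tree pop pop tree W ⇒ pop tree pop pop tree R W ⇒ pop tree pop pop tree pop W ⇒ pop tree pop pop tree pop R W ⇒ pop tree pop pop tree pop pop W ⇒ pop tree pop pop tree pop pop pop

S ⇒ W   [S → W]
W ⇒ R tree W   [W → R tree W]
R tree W ⇒ pop tree W   [R → pop]
pop tree W ⇒ pop tree R W   [W → R W]
pop tree R W ⇒ pop tree pop W   [R → pop]
pop tree pop W ⇒ pop tree pop R tree W   [W → R tree W]
pop tree pop R tree W ⇒ pop tree pop pop tree W   [R → pop]
pop tree pop pop tree W ⇒ pop tree pop pop tree R W   [W → R W]
pop tree pop pop tree R W ⇒ pop tree pop pop tree pop W   [R → pop]
pop tree pop pop tree pop W ⇒ pop tree pop pop tree pop R W   [W → R W]
pop tree pop pop tree pop R W ⇒ pop tree pop pop tree pop pop W   [R → pop]
pop tree pop pop tree pop pop W ⇒ pop tree pop pop tree pop pop pop   [W → pop]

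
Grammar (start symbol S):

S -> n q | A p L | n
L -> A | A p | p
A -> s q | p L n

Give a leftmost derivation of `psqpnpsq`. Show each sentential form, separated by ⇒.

S ⇒ ApL   [S -> A p L]
ApL ⇒ pLnpL   [A -> p L n]
pLnpL ⇒ pApnpL   [L -> A p]
pApnpL ⇒ psqpnpL   [A -> s q]
psqpnpL ⇒ psqpnpA   [L -> A]
psqpnpA ⇒ psqpnpsq   [A -> s q]

S⇒ApL⇒pLnpL⇒pApnpL⇒psqpnpL⇒psqpnpA⇒psqpnpsq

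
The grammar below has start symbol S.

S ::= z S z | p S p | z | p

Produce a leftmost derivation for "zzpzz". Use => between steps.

S=>zSz=>zzSzz=>zzpzz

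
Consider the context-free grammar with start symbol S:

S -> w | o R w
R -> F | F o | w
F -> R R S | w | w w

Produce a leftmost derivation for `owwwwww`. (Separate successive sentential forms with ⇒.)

S ⇒ oRw   [S -> o R w]
oRw ⇒ oFw   [R -> F]
oFw ⇒ oRRSw   [F -> R R S]
oRRSw ⇒ oFRSw   [R -> F]
oFRSw ⇒ oRRSRSw   [F -> R R S]
oRRSRSw ⇒ owRSRSw   [R -> w]
owRSRSw ⇒ owwSRSw   [R -> w]
owwSRSw ⇒ owwwRSw   [S -> w]
owwwRSw ⇒ owwwwSw   [R -> w]
owwwwSw ⇒ owwwwww   [S -> w]

S ⇒ oRw ⇒ oFw ⇒ oRRSw ⇒ oFRSw ⇒ oRRSRSw ⇒ owRSRSw ⇒ owwSRSw ⇒ owwwRSw ⇒ owwwwSw ⇒ owwwwww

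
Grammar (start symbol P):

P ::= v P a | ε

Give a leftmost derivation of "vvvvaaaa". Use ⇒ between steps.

P⇒vPa⇒vvPaa⇒vvvPaaa⇒vvvvPaaaa⇒vvvvaaaa

P ⇒ vPa   [P ::= v P a]
vPa ⇒ vvPaa   [P ::= v P a]
vvPaa ⇒ vvvPaaa   [P ::= v P a]
vvvPaaa ⇒ vvvvPaaaa   [P ::= v P a]
vvvvPaaaa ⇒ vvvvaaaa   [P ::= ε]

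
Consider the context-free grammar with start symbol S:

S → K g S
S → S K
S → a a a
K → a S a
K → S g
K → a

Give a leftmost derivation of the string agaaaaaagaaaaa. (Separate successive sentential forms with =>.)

S => SK   [S → S K]
SK => KgSK   [S → K g S]
KgSK => agSK   [K → a]
agSK => agSKK   [S → S K]
agSKK => agKgSKK   [S → K g S]
agKgSKK => agaSagSKK   [K → a S a]
agaSagSKK => agaSKagSKK   [S → S K]
agaSKagSKK => agaaaaKagSKK   [S → a a a]
agaaaaKagSKK => agaaaaaagSKK   [K → a]
agaaaaaagSKK => agaaaaaagaaaKK   [S → a a a]
agaaaaaagaaaKK => agaaaaaagaaaaK   [K → a]
agaaaaaagaaaaK => agaaaaaagaaaaa   [K → a]

S=>SK=>KgSK=>agSK=>agSKK=>agKgSKK=>agaSagSKK=>agaSKagSKK=>agaaaaKagSKK=>agaaaaaagSKK=>agaaaaaagaaaKK=>agaaaaaagaaaaK=>agaaaaaagaaaaa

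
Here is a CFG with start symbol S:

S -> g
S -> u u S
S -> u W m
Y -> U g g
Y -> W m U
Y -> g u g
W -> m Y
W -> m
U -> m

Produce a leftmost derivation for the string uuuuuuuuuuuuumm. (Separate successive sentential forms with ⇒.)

S ⇒ uuS   [S -> u u S]
uuS ⇒ uuuuS   [S -> u u S]
uuuuS ⇒ uuuuuuS   [S -> u u S]
uuuuuuS ⇒ uuuuuuuuS   [S -> u u S]
uuuuuuuuS ⇒ uuuuuuuuuuS   [S -> u u S]
uuuuuuuuuuS ⇒ uuuuuuuuuuuuS   [S -> u u S]
uuuuuuuuuuuuS ⇒ uuuuuuuuuuuuuWm   [S -> u W m]
uuuuuuuuuuuuuWm ⇒ uuuuuuuuuuuuumm   [W -> m]

S ⇒ uuS ⇒ uuuuS ⇒ uuuuuuS ⇒ uuuuuuuuS ⇒ uuuuuuuuuuS ⇒ uuuuuuuuuuuuS ⇒ uuuuuuuuuuuuuWm ⇒ uuuuuuuuuuuuumm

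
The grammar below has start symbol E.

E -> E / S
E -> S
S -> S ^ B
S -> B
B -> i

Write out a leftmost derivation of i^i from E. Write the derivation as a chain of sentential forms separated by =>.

E => S => S^B => B^B => i^B => i^i

E => S   [E -> S]
S => S^B   [S -> S ^ B]
S^B => B^B   [S -> B]
B^B => i^B   [B -> i]
i^B => i^i   [B -> i]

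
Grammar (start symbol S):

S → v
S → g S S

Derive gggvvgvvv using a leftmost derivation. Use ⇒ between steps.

S ⇒ gSS   [S → g S S]
gSS ⇒ ggSSS   [S → g S S]
ggSSS ⇒ gggSSSS   [S → g S S]
gggSSSS ⇒ gggvSSS   [S → v]
gggvSSS ⇒ gggvvSS   [S → v]
gggvvSS ⇒ gggvvgSSS   [S → g S S]
gggvvgSSS ⇒ gggvvgvSS   [S → v]
gggvvgvSS ⇒ gggvvgvvS   [S → v]
gggvvgvvS ⇒ gggvvgvvv   [S → v]

S ⇒ gSS ⇒ ggSSS ⇒ gggSSSS ⇒ gggvSSS ⇒ gggvvSS ⇒ gggvvgSSS ⇒ gggvvgvSS ⇒ gggvvgvvS ⇒ gggvvgvvv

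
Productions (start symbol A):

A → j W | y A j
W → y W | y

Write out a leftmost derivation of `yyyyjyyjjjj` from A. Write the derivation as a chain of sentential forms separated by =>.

A => yAj   [A → y A j]
yAj => yyAjj   [A → y A j]
yyAjj => yyyAjjj   [A → y A j]
yyyAjjj => yyyyAjjjj   [A → y A j]
yyyyAjjjj => yyyyjWjjjj   [A → j W]
yyyyjWjjjj => yyyyjyWjjjj   [W → y W]
yyyyjyWjjjj => yyyyjyyjjjj   [W → y]

A=>yAj=>yyAjj=>yyyAjjj=>yyyyAjjjj=>yyyyjWjjjj=>yyyyjyWjjjj=>yyyyjyyjjjj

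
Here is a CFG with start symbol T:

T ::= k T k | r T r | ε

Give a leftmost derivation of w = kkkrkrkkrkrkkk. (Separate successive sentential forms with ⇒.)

T ⇒ kTk ⇒ kkTkk ⇒ kkkTkkk ⇒ kkkrTrkkk ⇒ kkkrkTkrkkk ⇒ kkkrkrTrkrkkk ⇒ kkkrkrkTkrkrkkk ⇒ kkkrkrkkrkrkkk

T ⇒ kTk   [T ::= k T k]
kTk ⇒ kkTkk   [T ::= k T k]
kkTkk ⇒ kkkTkkk   [T ::= k T k]
kkkTkkk ⇒ kkkrTrkkk   [T ::= r T r]
kkkrTrkkk ⇒ kkkrkTkrkkk   [T ::= k T k]
kkkrkTkrkkk ⇒ kkkrkrTrkrkkk   [T ::= r T r]
kkkrkrTrkrkkk ⇒ kkkrkrkTkrkrkkk   [T ::= k T k]
kkkrkrkTkrkrkkk ⇒ kkkrkrkkrkrkkk   [T ::= ε]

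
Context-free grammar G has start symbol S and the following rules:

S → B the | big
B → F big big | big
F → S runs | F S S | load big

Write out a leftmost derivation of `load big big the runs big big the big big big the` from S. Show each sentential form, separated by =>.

S => B the => F big big the => F S S big big the => load big S S big big the => load big B the S big big the => load big F big big the S big big the => load big S runs big big the S big big the => load big B the runs big big the S big big the => load big big the runs big big the S big big the => load big big the runs big big the big big big the

S => B the   [S → B the]
B the => F big big the   [B → F big big]
F big big the => F S S big big the   [F → F S S]
F S S big big the => load big S S big big the   [F → load big]
load big S S big big the => load big B the S big big the   [S → B the]
load big B the S big big the => load big F big big the S big big the   [B → F big big]
load big F big big the S big big the => load big S runs big big the S big big the   [F → S runs]
load big S runs big big the S big big the => load big B the runs big big the S big big the   [S → B the]
load big B the runs big big the S big big the => load big big the runs big big the S big big the   [B → big]
load big big the runs big big the S big big the => load big big the runs big big the big big big the   [S → big]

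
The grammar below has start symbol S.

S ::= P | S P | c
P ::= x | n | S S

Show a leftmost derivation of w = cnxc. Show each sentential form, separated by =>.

S => SP   [S ::= S P]
SP => cP   [S ::= c]
cP => cSS   [P ::= S S]
cSS => cPS   [S ::= P]
cPS => cSSS   [P ::= S S]
cSSS => cPSS   [S ::= P]
cPSS => cnSS   [P ::= n]
cnSS => cnPS   [S ::= P]
cnPS => cnxS   [P ::= x]
cnxS => cnxc   [S ::= c]

S=>SP=>cP=>cSS=>cPS=>cSSS=>cPSS=>cnSS=>cnPS=>cnxS=>cnxc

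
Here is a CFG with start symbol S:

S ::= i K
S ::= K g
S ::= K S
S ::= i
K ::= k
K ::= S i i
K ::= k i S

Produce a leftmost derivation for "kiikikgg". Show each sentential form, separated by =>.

S => KS   [S ::= K S]
KS => kiSS   [K ::= k i S]
kiSS => kiiS   [S ::= i]
kiiS => kiiKg   [S ::= K g]
kiiKg => kiikiSg   [K ::= k i S]
kiikiSg => kiikiKgg   [S ::= K g]
kiikiKgg => kiikikgg   [K ::= k]

S => KS => kiSS => kiiS => kiiKg => kiikiSg => kiikiKgg => kiikikgg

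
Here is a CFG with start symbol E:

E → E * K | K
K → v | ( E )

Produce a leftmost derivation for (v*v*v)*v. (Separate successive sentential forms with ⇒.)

E⇒E*K⇒K*K⇒(E)*K⇒(E*K)*K⇒(E*K*K)*K⇒(K*K*K)*K⇒(v*K*K)*K⇒(v*v*K)*K⇒(v*v*v)*K⇒(v*v*v)*v

E ⇒ E*K   [E → E * K]
E*K ⇒ K*K   [E → K]
K*K ⇒ (E)*K   [K → ( E )]
(E)*K ⇒ (E*K)*K   [E → E * K]
(E*K)*K ⇒ (E*K*K)*K   [E → E * K]
(E*K*K)*K ⇒ (K*K*K)*K   [E → K]
(K*K*K)*K ⇒ (v*K*K)*K   [K → v]
(v*K*K)*K ⇒ (v*v*K)*K   [K → v]
(v*v*K)*K ⇒ (v*v*v)*K   [K → v]
(v*v*v)*K ⇒ (v*v*v)*v   [K → v]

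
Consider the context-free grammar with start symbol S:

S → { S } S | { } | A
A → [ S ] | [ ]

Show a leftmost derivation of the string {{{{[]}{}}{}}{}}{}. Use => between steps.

S=>{S}S=>{{S}S}S=>{{{S}S}S}S=>{{{{S}S}S}S}S=>{{{{A}S}S}S}S=>{{{{[]}S}S}S}S=>{{{{[]}{}}S}S}S=>{{{{[]}{}}{}}S}S=>{{{{[]}{}}{}}{}}S=>{{{{[]}{}}{}}{}}{}

S => {S}S   [S → { S } S]
{S}S => {{S}S}S   [S → { S } S]
{{S}S}S => {{{S}S}S}S   [S → { S } S]
{{{S}S}S}S => {{{{S}S}S}S}S   [S → { S } S]
{{{{S}S}S}S}S => {{{{A}S}S}S}S   [S → A]
{{{{A}S}S}S}S => {{{{[]}S}S}S}S   [A → [ ]]
{{{{[]}S}S}S}S => {{{{[]}{}}S}S}S   [S → { }]
{{{{[]}{}}S}S}S => {{{{[]}{}}{}}S}S   [S → { }]
{{{{[]}{}}{}}S}S => {{{{[]}{}}{}}{}}S   [S → { }]
{{{{[]}{}}{}}{}}S => {{{{[]}{}}{}}{}}{}   [S → { }]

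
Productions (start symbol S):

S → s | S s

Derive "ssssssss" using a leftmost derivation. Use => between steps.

S=>Ss=>Sss=>Ssss=>Sssss=>Ssssss=>Sssssss=>Ssssssss=>ssssssss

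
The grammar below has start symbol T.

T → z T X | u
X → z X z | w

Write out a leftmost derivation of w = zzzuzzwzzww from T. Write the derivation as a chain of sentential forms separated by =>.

T => zTX => zzTXX => zzzTXXX => zzzuXXX => zzzuzXzXX => zzzuzzXzzXX => zzzuzzwzzXX => zzzuzzwzzwX => zzzuzzwzzww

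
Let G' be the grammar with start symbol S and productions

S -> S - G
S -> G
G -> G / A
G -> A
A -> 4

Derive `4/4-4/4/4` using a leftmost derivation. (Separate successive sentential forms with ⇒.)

S ⇒ S-G ⇒ G-G ⇒ G/A-G ⇒ A/A-G ⇒ 4/A-G ⇒ 4/4-G ⇒ 4/4-G/A ⇒ 4/4-G/A/A ⇒ 4/4-A/A/A ⇒ 4/4-4/A/A ⇒ 4/4-4/4/A ⇒ 4/4-4/4/4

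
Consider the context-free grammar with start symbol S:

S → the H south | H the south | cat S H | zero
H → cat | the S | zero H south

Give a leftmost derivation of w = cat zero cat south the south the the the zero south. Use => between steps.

S => cat S H => cat H the south H => cat zero H south the south H => cat zero cat south the south H => cat zero cat south the south the S => cat zero cat south the south the the H south => cat zero cat south the south the the the S south => cat zero cat south the south the the the zero south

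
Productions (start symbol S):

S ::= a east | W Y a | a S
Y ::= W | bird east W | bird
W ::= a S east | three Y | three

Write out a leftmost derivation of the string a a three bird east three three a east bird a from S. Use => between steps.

S => a S => a W Y a => a a S east Y a => a a W Y a east Y a => a a three Y Y a east Y a => a a three bird east W Y a east Y a => a a three bird east three Y a east Y a => a a three bird east three W a east Y a => a a three bird east three three a east Y a => a a three bird east three three a east bird a

S => a S   [S ::= a S]
a S => a W Y a   [S ::= W Y a]
a W Y a => a a S east Y a   [W ::= a S east]
a a S east Y a => a a W Y a east Y a   [S ::= W Y a]
a a W Y a east Y a => a a three Y Y a east Y a   [W ::= three Y]
a a three Y Y a east Y a => a a three bird east W Y a east Y a   [Y ::= bird east W]
a a three bird east W Y a east Y a => a a three bird east three Y a east Y a   [W ::= three]
a a three bird east three Y a east Y a => a a three bird east three W a east Y a   [Y ::= W]
a a three bird east three W a east Y a => a a three bird east three three a east Y a   [W ::= three]
a a three bird east three three a east Y a => a a three bird east three three a east bird a   [Y ::= bird]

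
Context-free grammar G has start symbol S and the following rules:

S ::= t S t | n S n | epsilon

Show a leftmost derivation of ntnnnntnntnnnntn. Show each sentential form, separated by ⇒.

S ⇒ nSn ⇒ ntStn ⇒ ntnSntn ⇒ ntnnSnntn ⇒ ntnnnSnnntn ⇒ ntnnnnSnnnntn ⇒ ntnnnntStnnnntn ⇒ ntnnnntnSntnnnntn ⇒ ntnnnntnntnnnntn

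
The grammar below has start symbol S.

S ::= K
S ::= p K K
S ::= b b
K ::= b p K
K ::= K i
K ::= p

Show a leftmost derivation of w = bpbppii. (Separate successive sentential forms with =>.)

S => K => bpK => bpKi => bpKii => bpbpKii => bpbppii

S => K   [S ::= K]
K => bpK   [K ::= b p K]
bpK => bpKi   [K ::= K i]
bpKi => bpKii   [K ::= K i]
bpKii => bpbpKii   [K ::= b p K]
bpbpKii => bpbppii   [K ::= p]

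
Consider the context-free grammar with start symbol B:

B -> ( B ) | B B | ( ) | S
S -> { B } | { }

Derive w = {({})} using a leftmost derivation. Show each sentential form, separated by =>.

B => S => {B} => {(B)} => {(S)} => {({})}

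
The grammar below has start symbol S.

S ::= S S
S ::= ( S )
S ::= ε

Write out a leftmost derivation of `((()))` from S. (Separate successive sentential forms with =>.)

S => SS => SSS => SSSS => (S)SSS => ((S))SSS => ((SS))SSS => (((S)S))SSS => ((()S))SSS => ((()))SSS => ((()))SS => ((()))S => ((()))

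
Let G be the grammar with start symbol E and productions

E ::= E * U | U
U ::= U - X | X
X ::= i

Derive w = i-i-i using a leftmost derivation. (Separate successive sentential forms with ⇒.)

E ⇒ U   [E ::= U]
U ⇒ U-X   [U ::= U - X]
U-X ⇒ U-X-X   [U ::= U - X]
U-X-X ⇒ X-X-X   [U ::= X]
X-X-X ⇒ i-X-X   [X ::= i]
i-X-X ⇒ i-i-X   [X ::= i]
i-i-X ⇒ i-i-i   [X ::= i]

E ⇒ U ⇒ U-X ⇒ U-X-X ⇒ X-X-X ⇒ i-X-X ⇒ i-i-X ⇒ i-i-i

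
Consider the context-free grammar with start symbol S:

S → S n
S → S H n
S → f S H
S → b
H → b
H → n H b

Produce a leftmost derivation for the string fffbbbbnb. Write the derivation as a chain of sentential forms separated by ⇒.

S⇒fSH⇒fSHnH⇒ffSHHnH⇒fffSHHHnH⇒fffbHHHnH⇒fffbbHHnH⇒fffbbbHnH⇒fffbbbbnH⇒fffbbbbnb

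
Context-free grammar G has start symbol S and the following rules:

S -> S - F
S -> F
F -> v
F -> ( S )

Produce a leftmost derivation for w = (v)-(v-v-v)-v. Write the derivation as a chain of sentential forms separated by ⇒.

S ⇒ S-F ⇒ S-F-F ⇒ F-F-F ⇒ (S)-F-F ⇒ (F)-F-F ⇒ (v)-F-F ⇒ (v)-(S)-F ⇒ (v)-(S-F)-F ⇒ (v)-(S-F-F)-F ⇒ (v)-(F-F-F)-F ⇒ (v)-(v-F-F)-F ⇒ (v)-(v-v-F)-F ⇒ (v)-(v-v-v)-F ⇒ (v)-(v-v-v)-v

S ⇒ S-F   [S -> S - F]
S-F ⇒ S-F-F   [S -> S - F]
S-F-F ⇒ F-F-F   [S -> F]
F-F-F ⇒ (S)-F-F   [F -> ( S )]
(S)-F-F ⇒ (F)-F-F   [S -> F]
(F)-F-F ⇒ (v)-F-F   [F -> v]
(v)-F-F ⇒ (v)-(S)-F   [F -> ( S )]
(v)-(S)-F ⇒ (v)-(S-F)-F   [S -> S - F]
(v)-(S-F)-F ⇒ (v)-(S-F-F)-F   [S -> S - F]
(v)-(S-F-F)-F ⇒ (v)-(F-F-F)-F   [S -> F]
(v)-(F-F-F)-F ⇒ (v)-(v-F-F)-F   [F -> v]
(v)-(v-F-F)-F ⇒ (v)-(v-v-F)-F   [F -> v]
(v)-(v-v-F)-F ⇒ (v)-(v-v-v)-F   [F -> v]
(v)-(v-v-v)-F ⇒ (v)-(v-v-v)-v   [F -> v]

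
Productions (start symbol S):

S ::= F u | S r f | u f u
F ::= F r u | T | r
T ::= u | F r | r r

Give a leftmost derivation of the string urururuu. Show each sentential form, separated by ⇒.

S⇒Fu⇒Fruu⇒Fruruu⇒Frururuu⇒Trururuu⇒urururuu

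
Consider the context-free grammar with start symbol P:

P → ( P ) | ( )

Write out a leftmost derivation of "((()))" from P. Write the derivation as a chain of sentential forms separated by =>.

P => (P) => ((P)) => ((()))

P => (P)   [P → ( P )]
(P) => ((P))   [P → ( P )]
((P)) => ((()))   [P → ( )]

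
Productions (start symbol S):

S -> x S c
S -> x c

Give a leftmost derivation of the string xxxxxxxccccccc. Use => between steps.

S => xSc   [S -> x S c]
xSc => xxScc   [S -> x S c]
xxScc => xxxSccc   [S -> x S c]
xxxSccc => xxxxScccc   [S -> x S c]
xxxxScccc => xxxxxSccccc   [S -> x S c]
xxxxxSccccc => xxxxxxScccccc   [S -> x S c]
xxxxxxScccccc => xxxxxxxccccccc   [S -> x c]

S => xSc => xxScc => xxxSccc => xxxxScccc => xxxxxSccccc => xxxxxxScccccc => xxxxxxxccccccc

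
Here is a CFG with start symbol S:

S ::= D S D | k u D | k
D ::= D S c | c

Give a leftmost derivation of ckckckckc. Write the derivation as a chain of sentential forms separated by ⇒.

S ⇒ DSD   [S ::= D S D]
DSD ⇒ DScSD   [D ::= D S c]
DScSD ⇒ DScScSD   [D ::= D S c]
DScScSD ⇒ DScScScSD   [D ::= D S c]
DScScScSD ⇒ cScScScSD   [D ::= c]
cScScScSD ⇒ ckcScScSD   [S ::= k]
ckcScScSD ⇒ ckckcScSD   [S ::= k]
ckckcScSD ⇒ ckckckcSD   [S ::= k]
ckckckcSD ⇒ ckckckckD   [S ::= k]
ckckckckD ⇒ ckckckckc   [D ::= c]

S⇒DSD⇒DScSD⇒DScScSD⇒DScScScSD⇒cScScScSD⇒ckcScScSD⇒ckckcScSD⇒ckckckcSD⇒ckckckckD⇒ckckckckc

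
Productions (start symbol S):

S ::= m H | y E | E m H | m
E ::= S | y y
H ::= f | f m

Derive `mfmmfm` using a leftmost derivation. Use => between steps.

S => EmH   [S ::= E m H]
EmH => SmH   [E ::= S]
SmH => mHmH   [S ::= m H]
mHmH => mfmmH   [H ::= f m]
mfmmH => mfmmfm   [H ::= f m]

S=>EmH=>SmH=>mHmH=>mfmmH=>mfmmfm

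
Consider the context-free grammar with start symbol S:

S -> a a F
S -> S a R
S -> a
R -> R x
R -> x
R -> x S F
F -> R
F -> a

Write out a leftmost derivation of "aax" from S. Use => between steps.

S => aaF   [S -> a a F]
aaF => aaR   [F -> R]
aaR => aax   [R -> x]

S => aaF => aaR => aax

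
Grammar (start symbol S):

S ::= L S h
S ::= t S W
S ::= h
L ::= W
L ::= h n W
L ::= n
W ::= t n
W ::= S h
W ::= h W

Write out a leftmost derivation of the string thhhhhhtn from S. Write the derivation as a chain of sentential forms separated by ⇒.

S⇒tSW⇒tLShW⇒tWShW⇒thWShW⇒thhWShW⇒thhShShW⇒thhhhShW⇒thhhhhhW⇒thhhhhhtn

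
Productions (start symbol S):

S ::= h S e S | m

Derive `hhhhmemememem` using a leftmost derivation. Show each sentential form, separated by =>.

S => hSeS   [S ::= h S e S]
hSeS => hhSeSeS   [S ::= h S e S]
hhSeSeS => hhhSeSeSeS   [S ::= h S e S]
hhhSeSeSeS => hhhhSeSeSeSeS   [S ::= h S e S]
hhhhSeSeSeSeS => hhhhmeSeSeSeS   [S ::= m]
hhhhmeSeSeSeS => hhhhmemeSeSeS   [S ::= m]
hhhhmemeSeSeS => hhhhmememeSeS   [S ::= m]
hhhhmememeSeS => hhhhmemememeS   [S ::= m]
hhhhmemememeS => hhhhmemememem   [S ::= m]

S => hSeS => hhSeSeS => hhhSeSeSeS => hhhhSeSeSeSeS => hhhhmeSeSeSeS => hhhhmemeSeSeS => hhhhmememeSeS => hhhhmemememeS => hhhhmemememem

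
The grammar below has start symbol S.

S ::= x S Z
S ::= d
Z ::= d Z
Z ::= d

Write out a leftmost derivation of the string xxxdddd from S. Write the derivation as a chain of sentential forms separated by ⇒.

S ⇒ xSZ   [S ::= x S Z]
xSZ ⇒ xxSZZ   [S ::= x S Z]
xxSZZ ⇒ xxxSZZZ   [S ::= x S Z]
xxxSZZZ ⇒ xxxdZZZ   [S ::= d]
xxxdZZZ ⇒ xxxddZZ   [Z ::= d]
xxxddZZ ⇒ xxxdddZ   [Z ::= d]
xxxdddZ ⇒ xxxdddd   [Z ::= d]

S ⇒ xSZ ⇒ xxSZZ ⇒ xxxSZZZ ⇒ xxxdZZZ ⇒ xxxddZZ ⇒ xxxdddZ ⇒ xxxdddd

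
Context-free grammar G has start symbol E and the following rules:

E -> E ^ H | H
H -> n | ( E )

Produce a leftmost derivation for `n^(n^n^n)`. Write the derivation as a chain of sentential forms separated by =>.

E => E^H => H^H => n^H => n^(E) => n^(E^H) => n^(E^H^H) => n^(H^H^H) => n^(n^H^H) => n^(n^n^H) => n^(n^n^n)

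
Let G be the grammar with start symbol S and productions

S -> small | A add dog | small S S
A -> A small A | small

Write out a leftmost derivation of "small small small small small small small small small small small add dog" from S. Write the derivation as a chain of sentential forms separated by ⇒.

S ⇒ A add dog ⇒ A small A add dog ⇒ A small A small A add dog ⇒ small small A small A add dog ⇒ small small A small A small A add dog ⇒ small small A small A small A small A add dog ⇒ small small small small A small A small A add dog ⇒ small small small small small small A small A add dog ⇒ small small small small small small A small A small A add dog ⇒ small small small small small small small small A small A add dog ⇒ small small small small small small small small small small A add dog ⇒ small small small small small small small small small small small add dog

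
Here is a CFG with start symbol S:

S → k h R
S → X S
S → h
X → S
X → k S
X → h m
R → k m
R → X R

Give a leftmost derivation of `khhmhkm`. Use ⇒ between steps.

S ⇒ khR ⇒ khXR ⇒ khhmR ⇒ khhmXR ⇒ khhmSR ⇒ khhmhR ⇒ khhmhkm

S ⇒ khR   [S → k h R]
khR ⇒ khXR   [R → X R]
khXR ⇒ khhmR   [X → h m]
khhmR ⇒ khhmXR   [R → X R]
khhmXR ⇒ khhmSR   [X → S]
khhmSR ⇒ khhmhR   [S → h]
khhmhR ⇒ khhmhkm   [R → k m]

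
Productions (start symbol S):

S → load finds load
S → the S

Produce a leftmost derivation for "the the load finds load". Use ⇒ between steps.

S ⇒ the S ⇒ the the S ⇒ the the load finds load

S ⇒ the S   [S → the S]
the S ⇒ the the S   [S → the S]
the the S ⇒ the the load finds load   [S → load finds load]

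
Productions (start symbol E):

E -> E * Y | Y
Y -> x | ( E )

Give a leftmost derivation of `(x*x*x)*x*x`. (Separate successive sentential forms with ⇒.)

E ⇒ E*Y ⇒ E*Y*Y ⇒ Y*Y*Y ⇒ (E)*Y*Y ⇒ (E*Y)*Y*Y ⇒ (E*Y*Y)*Y*Y ⇒ (Y*Y*Y)*Y*Y ⇒ (x*Y*Y)*Y*Y ⇒ (x*x*Y)*Y*Y ⇒ (x*x*x)*Y*Y ⇒ (x*x*x)*x*Y ⇒ (x*x*x)*x*x

E ⇒ E*Y   [E -> E * Y]
E*Y ⇒ E*Y*Y   [E -> E * Y]
E*Y*Y ⇒ Y*Y*Y   [E -> Y]
Y*Y*Y ⇒ (E)*Y*Y   [Y -> ( E )]
(E)*Y*Y ⇒ (E*Y)*Y*Y   [E -> E * Y]
(E*Y)*Y*Y ⇒ (E*Y*Y)*Y*Y   [E -> E * Y]
(E*Y*Y)*Y*Y ⇒ (Y*Y*Y)*Y*Y   [E -> Y]
(Y*Y*Y)*Y*Y ⇒ (x*Y*Y)*Y*Y   [Y -> x]
(x*Y*Y)*Y*Y ⇒ (x*x*Y)*Y*Y   [Y -> x]
(x*x*Y)*Y*Y ⇒ (x*x*x)*Y*Y   [Y -> x]
(x*x*x)*Y*Y ⇒ (x*x*x)*x*Y   [Y -> x]
(x*x*x)*x*Y ⇒ (x*x*x)*x*x   [Y -> x]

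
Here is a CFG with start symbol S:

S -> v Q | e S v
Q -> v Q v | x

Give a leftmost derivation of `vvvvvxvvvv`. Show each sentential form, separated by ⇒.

S⇒vQ⇒vvQv⇒vvvQvv⇒vvvvQvvv⇒vvvvvQvvvv⇒vvvvvxvvvv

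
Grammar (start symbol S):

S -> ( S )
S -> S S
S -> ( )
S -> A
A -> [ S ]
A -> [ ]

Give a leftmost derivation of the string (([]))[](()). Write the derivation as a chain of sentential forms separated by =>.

S => SS   [S -> S S]
SS => (S)S   [S -> ( S )]
(S)S => ((S))S   [S -> ( S )]
((S))S => ((A))S   [S -> A]
((A))S => (([]))S   [A -> [ ]]
(([]))S => (([]))SS   [S -> S S]
(([]))SS => (([]))AS   [S -> A]
(([]))AS => (([]))[]S   [A -> [ ]]
(([]))[]S => (([]))[](S)   [S -> ( S )]
(([]))[](S) => (([]))[](())   [S -> ( )]

S => SS => (S)S => ((S))S => ((A))S => (([]))S => (([]))SS => (([]))AS => (([]))[]S => (([]))[](S) => (([]))[](())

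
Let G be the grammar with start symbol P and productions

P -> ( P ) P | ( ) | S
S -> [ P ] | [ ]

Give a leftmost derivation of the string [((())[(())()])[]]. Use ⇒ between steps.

P ⇒ S   [P -> S]
S ⇒ [P]   [S -> [ P ]]
[P] ⇒ [(P)P]   [P -> ( P ) P]
[(P)P] ⇒ [((P)P)P]   [P -> ( P ) P]
[((P)P)P] ⇒ [((())P)P]   [P -> ( )]
[((())P)P] ⇒ [((())S)P]   [P -> S]
[((())S)P] ⇒ [((())[P])P]   [S -> [ P ]]
[((())[P])P] ⇒ [((())[(P)P])P]   [P -> ( P ) P]
[((())[(P)P])P] ⇒ [((())[(())P])P]   [P -> ( )]
[((())[(())P])P] ⇒ [((())[(())()])P]   [P -> ( )]
[((())[(())()])P] ⇒ [((())[(())()])S]   [P -> S]
[((())[(())()])S] ⇒ [((())[(())()])[]]   [S -> [ ]]

P ⇒ S ⇒ [P] ⇒ [(P)P] ⇒ [((P)P)P] ⇒ [((())P)P] ⇒ [((())S)P] ⇒ [((())[P])P] ⇒ [((())[(P)P])P] ⇒ [((())[(())P])P] ⇒ [((())[(())()])P] ⇒ [((())[(())()])S] ⇒ [((())[(())()])[]]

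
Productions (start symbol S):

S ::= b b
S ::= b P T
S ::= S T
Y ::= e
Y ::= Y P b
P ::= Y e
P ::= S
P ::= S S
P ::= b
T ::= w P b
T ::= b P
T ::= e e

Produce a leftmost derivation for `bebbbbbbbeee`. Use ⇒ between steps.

S ⇒ bPT   [S ::= b P T]
bPT ⇒ bYeT   [P ::= Y e]
bYeT ⇒ bYPbeT   [Y ::= Y P b]
bYPbeT ⇒ bYPbPbeT   [Y ::= Y P b]
bYPbPbeT ⇒ bePbPbeT   [Y ::= e]
bePbPbeT ⇒ bebbPbeT   [P ::= b]
bebbPbeT ⇒ bebbSSbeT   [P ::= S S]
bebbSSbeT ⇒ bebbbbSbeT   [S ::= b b]
bebbbbSbeT ⇒ bebbbbbbbeT   [S ::= b b]
bebbbbbbbeT ⇒ bebbbbbbbeee   [T ::= e e]

S⇒bPT⇒bYeT⇒bYPbeT⇒bYPbPbeT⇒bePbPbeT⇒bebbPbeT⇒bebbSSbeT⇒bebbbbSbeT⇒bebbbbbbbeT⇒bebbbbbbbeee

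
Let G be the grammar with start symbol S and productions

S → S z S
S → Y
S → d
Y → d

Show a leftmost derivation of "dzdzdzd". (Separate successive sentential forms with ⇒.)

S ⇒ SzS   [S → S z S]
SzS ⇒ SzSzS   [S → S z S]
SzSzS ⇒ SzSzSzS   [S → S z S]
SzSzSzS ⇒ YzSzSzS   [S → Y]
YzSzSzS ⇒ dzSzSzS   [Y → d]
dzSzSzS ⇒ dzYzSzS   [S → Y]
dzYzSzS ⇒ dzdzSzS   [Y → d]
dzdzSzS ⇒ dzdzYzS   [S → Y]
dzdzYzS ⇒ dzdzdzS   [Y → d]
dzdzdzS ⇒ dzdzdzY   [S → Y]
dzdzdzY ⇒ dzdzdzd   [Y → d]

S ⇒ SzS ⇒ SzSzS ⇒ SzSzSzS ⇒ YzSzSzS ⇒ dzSzSzS ⇒ dzYzSzS ⇒ dzdzSzS ⇒ dzdzYzS ⇒ dzdzdzS ⇒ dzdzdzY ⇒ dzdzdzd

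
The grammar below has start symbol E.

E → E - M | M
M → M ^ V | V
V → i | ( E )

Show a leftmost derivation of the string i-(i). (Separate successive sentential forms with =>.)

E => E-M   [E → E - M]
E-M => M-M   [E → M]
M-M => V-M   [M → V]
V-M => i-M   [V → i]
i-M => i-V   [M → V]
i-V => i-(E)   [V → ( E )]
i-(E) => i-(M)   [E → M]
i-(M) => i-(V)   [M → V]
i-(V) => i-(i)   [V → i]

E=>E-M=>M-M=>V-M=>i-M=>i-V=>i-(E)=>i-(M)=>i-(V)=>i-(i)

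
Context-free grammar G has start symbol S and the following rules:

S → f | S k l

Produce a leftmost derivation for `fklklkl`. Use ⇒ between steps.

S ⇒ Skl ⇒ Sklkl ⇒ Sklklkl ⇒ fklklkl

S ⇒ Skl   [S → S k l]
Skl ⇒ Sklkl   [S → S k l]
Sklkl ⇒ Sklklkl   [S → S k l]
Sklklkl ⇒ fklklkl   [S → f]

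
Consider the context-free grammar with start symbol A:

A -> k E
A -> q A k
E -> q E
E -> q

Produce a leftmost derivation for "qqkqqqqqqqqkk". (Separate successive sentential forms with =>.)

A=>qAk=>qqAkk=>qqkEkk=>qqkqEkk=>qqkqqEkk=>qqkqqqEkk=>qqkqqqqEkk=>qqkqqqqqEkk=>qqkqqqqqqEkk=>qqkqqqqqqqEkk=>qqkqqqqqqqqkk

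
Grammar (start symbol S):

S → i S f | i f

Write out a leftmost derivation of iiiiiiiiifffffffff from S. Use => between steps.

S => iSf => iiSff => iiiSfff => iiiiSffff => iiiiiSfffff => iiiiiiSffffff => iiiiiiiSfffffff => iiiiiiiiSffffffff => iiiiiiiiifffffffff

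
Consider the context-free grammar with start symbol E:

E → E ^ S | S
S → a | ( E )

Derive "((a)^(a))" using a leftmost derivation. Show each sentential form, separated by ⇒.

E ⇒ S ⇒ (E) ⇒ (E^S) ⇒ (S^S) ⇒ ((E)^S) ⇒ ((S)^S) ⇒ ((a)^S) ⇒ ((a)^(E)) ⇒ ((a)^(S)) ⇒ ((a)^(a))

E ⇒ S   [E → S]
S ⇒ (E)   [S → ( E )]
(E) ⇒ (E^S)   [E → E ^ S]
(E^S) ⇒ (S^S)   [E → S]
(S^S) ⇒ ((E)^S)   [S → ( E )]
((E)^S) ⇒ ((S)^S)   [E → S]
((S)^S) ⇒ ((a)^S)   [S → a]
((a)^S) ⇒ ((a)^(E))   [S → ( E )]
((a)^(E)) ⇒ ((a)^(S))   [E → S]
((a)^(S)) ⇒ ((a)^(a))   [S → a]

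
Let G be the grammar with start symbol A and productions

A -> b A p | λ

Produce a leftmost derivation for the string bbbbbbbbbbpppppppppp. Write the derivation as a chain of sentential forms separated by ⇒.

A ⇒ bAp   [A -> b A p]
bAp ⇒ bbApp   [A -> b A p]
bbApp ⇒ bbbAppp   [A -> b A p]
bbbAppp ⇒ bbbbApppp   [A -> b A p]
bbbbApppp ⇒ bbbbbAppppp   [A -> b A p]
bbbbbAppppp ⇒ bbbbbbApppppp   [A -> b A p]
bbbbbbApppppp ⇒ bbbbbbbAppppppp   [A -> b A p]
bbbbbbbAppppppp ⇒ bbbbbbbbApppppppp   [A -> b A p]
bbbbbbbbApppppppp ⇒ bbbbbbbbbAppppppppp   [A -> b A p]
bbbbbbbbbAppppppppp ⇒ bbbbbbbbbbApppppppppp   [A -> b A p]
bbbbbbbbbbApppppppppp ⇒ bbbbbbbbbbpppppppppp   [A -> λ]

A ⇒ bAp ⇒ bbApp ⇒ bbbAppp ⇒ bbbbApppp ⇒ bbbbbAppppp ⇒ bbbbbbApppppp ⇒ bbbbbbbAppppppp ⇒ bbbbbbbbApppppppp ⇒ bbbbbbbbbAppppppppp ⇒ bbbbbbbbbbApppppppppp ⇒ bbbbbbbbbbpppppppppp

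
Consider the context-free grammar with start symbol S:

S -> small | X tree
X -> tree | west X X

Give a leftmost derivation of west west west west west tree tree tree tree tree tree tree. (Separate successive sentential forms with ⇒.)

S ⇒ X tree   [S -> X tree]
X tree ⇒ west X X tree   [X -> west X X]
west X X tree ⇒ west west X X X tree   [X -> west X X]
west west X X X tree ⇒ west west west X X X X tree   [X -> west X X]
west west west X X X X tree ⇒ west west west west X X X X X tree   [X -> west X X]
west west west west X X X X X tree ⇒ west west west west west X X X X X X tree   [X -> west X X]
west west west west west X X X X X X tree ⇒ west west west west west tree X X X X X tree   [X -> tree]
west west west west west tree X X X X X tree ⇒ west west west west west tree tree X X X X tree   [X -> tree]
west west west west west tree tree X X X X tree ⇒ west west west west west tree tree tree X X X tree   [X -> tree]
west west west west west tree tree tree X X X tree ⇒ west west west west west tree tree tree tree X X tree   [X -> tree]
west west west west west tree tree tree tree X X tree ⇒ west west west west west tree tree tree tree tree X tree   [X -> tree]
west west west west west tree tree tree tree tree X tree ⇒ west west west west west tree tree tree tree tree tree tree   [X -> tree]

S ⇒ X tree ⇒ west X X tree ⇒ west west X X X tree ⇒ west west west X X X X tree ⇒ west west west west X X X X X tree ⇒ west west west west west X X X X X X tree ⇒ west west west west west tree X X X X X tree ⇒ west west west west west tree tree X X X X tree ⇒ west west west west west tree tree tree X X X tree ⇒ west west west west west tree tree tree tree X X tree ⇒ west west west west west tree tree tree tree tree X tree ⇒ west west west west west tree tree tree tree tree tree tree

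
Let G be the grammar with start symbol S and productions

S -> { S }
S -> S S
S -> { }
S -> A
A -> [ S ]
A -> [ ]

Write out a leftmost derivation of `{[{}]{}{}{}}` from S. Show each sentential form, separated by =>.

S => {S}   [S -> { S }]
{S} => {SS}   [S -> S S]
{SS} => {AS}   [S -> A]
{AS} => {[S]S}   [A -> [ S ]]
{[S]S} => {[{}]S}   [S -> { }]
{[{}]S} => {[{}]SS}   [S -> S S]
{[{}]SS} => {[{}]SSS}   [S -> S S]
{[{}]SSS} => {[{}]{}SS}   [S -> { }]
{[{}]{}SS} => {[{}]{}{}S}   [S -> { }]
{[{}]{}{}S} => {[{}]{}{}{}}   [S -> { }]

S => {S} => {SS} => {AS} => {[S]S} => {[{}]S} => {[{}]SS} => {[{}]SSS} => {[{}]{}SS} => {[{}]{}{}S} => {[{}]{}{}{}}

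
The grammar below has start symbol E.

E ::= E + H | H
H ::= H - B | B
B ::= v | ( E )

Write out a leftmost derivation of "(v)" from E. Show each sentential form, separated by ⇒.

E ⇒ H ⇒ B ⇒ (E) ⇒ (H) ⇒ (B) ⇒ (v)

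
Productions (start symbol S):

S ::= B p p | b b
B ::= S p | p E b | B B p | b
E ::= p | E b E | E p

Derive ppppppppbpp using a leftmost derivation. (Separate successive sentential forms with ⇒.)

S⇒Bpp⇒pEbpp⇒pEpbpp⇒pEppbpp⇒pEpppbpp⇒pEppppbpp⇒pEpppppbpp⇒pEppppppbpp⇒ppppppppbpp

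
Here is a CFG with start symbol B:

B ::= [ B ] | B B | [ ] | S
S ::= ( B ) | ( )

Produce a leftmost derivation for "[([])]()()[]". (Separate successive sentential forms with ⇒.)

B⇒BB⇒BBB⇒[B]BB⇒[S]BB⇒[(B)]BB⇒[([])]BB⇒[([])]SB⇒[([])]()B⇒[([])]()BB⇒[([])]()SB⇒[([])]()()B⇒[([])]()()[]

B ⇒ BB   [B ::= B B]
BB ⇒ BBB   [B ::= B B]
BBB ⇒ [B]BB   [B ::= [ B ]]
[B]BB ⇒ [S]BB   [B ::= S]
[S]BB ⇒ [(B)]BB   [S ::= ( B )]
[(B)]BB ⇒ [([])]BB   [B ::= [ ]]
[([])]BB ⇒ [([])]SB   [B ::= S]
[([])]SB ⇒ [([])]()B   [S ::= ( )]
[([])]()B ⇒ [([])]()BB   [B ::= B B]
[([])]()BB ⇒ [([])]()SB   [B ::= S]
[([])]()SB ⇒ [([])]()()B   [S ::= ( )]
[([])]()()B ⇒ [([])]()()[]   [B ::= [ ]]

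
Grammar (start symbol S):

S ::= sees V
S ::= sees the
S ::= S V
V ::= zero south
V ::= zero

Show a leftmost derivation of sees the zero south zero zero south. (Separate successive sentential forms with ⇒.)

S ⇒ S V ⇒ S V V ⇒ S V V V ⇒ sees the V V V ⇒ sees the zero south V V ⇒ sees the zero south zero V ⇒ sees the zero south zero zero south

S ⇒ S V   [S ::= S V]
S V ⇒ S V V   [S ::= S V]
S V V ⇒ S V V V   [S ::= S V]
S V V V ⇒ sees the V V V   [S ::= sees the]
sees the V V V ⇒ sees the zero south V V   [V ::= zero south]
sees the zero south V V ⇒ sees the zero south zero V   [V ::= zero]
sees the zero south zero V ⇒ sees the zero south zero zero south   [V ::= zero south]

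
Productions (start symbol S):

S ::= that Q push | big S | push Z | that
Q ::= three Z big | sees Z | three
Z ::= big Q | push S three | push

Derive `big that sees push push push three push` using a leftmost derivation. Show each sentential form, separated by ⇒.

S ⇒ big S ⇒ big that Q push ⇒ big that sees Z push ⇒ big that sees push S three push ⇒ big that sees push push Z three push ⇒ big that sees push push push three push

S ⇒ big S   [S ::= big S]
big S ⇒ big that Q push   [S ::= that Q push]
big that Q push ⇒ big that sees Z push   [Q ::= sees Z]
big that sees Z push ⇒ big that sees push S three push   [Z ::= push S three]
big that sees push S three push ⇒ big that sees push push Z three push   [S ::= push Z]
big that sees push push Z three push ⇒ big that sees push push push three push   [Z ::= push]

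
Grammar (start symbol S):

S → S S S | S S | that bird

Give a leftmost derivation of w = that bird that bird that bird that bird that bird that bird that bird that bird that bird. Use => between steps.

S => S S S   [S → S S S]
S S S => S S S S   [S → S S]
S S S S => S S S S S S   [S → S S S]
S S S S S S => S S S S S S S S   [S → S S S]
S S S S S S S S => S S S S S S S S S   [S → S S]
S S S S S S S S S => that bird S S S S S S S S   [S → that bird]
that bird S S S S S S S S => that bird that bird S S S S S S S   [S → that bird]
that bird that bird S S S S S S S => that bird that bird that bird S S S S S S   [S → that bird]
that bird that bird that bird S S S S S S => that bird that bird that bird that bird S S S S S   [S → that bird]
that bird that bird that bird that bird S S S S S => that bird that bird that bird that bird that bird S S S S   [S → that bird]
that bird that bird that bird that bird that bird S S S S => that bird that bird that bird that bird that bird that bird S S S   [S → that bird]
that bird that bird that bird that bird that bird that bird S S S => that bird that bird that bird that bird that bird that bird that bird S S   [S → that bird]
that bird that bird that bird that bird that bird that bird that bird S S => that bird that bird that bird that bird that bird that bird that bird that bird S   [S → that bird]
that bird that bird that bird that bird that bird that bird that bird that bird S => that bird that bird that bird that bird that bird that bird that bird that bird that bird   [S → that bird]

S => S S S => S S S S => S S S S S S => S S S S S S S S => S S S S S S S S S => that bird S S S S S S S S => that bird that bird S S S S S S S => that bird that bird that bird S S S S S S => that bird that bird that bird that bird S S S S S => that bird that bird that bird that bird that bird S S S S => that bird that bird that bird that bird that bird that bird S S S => that bird that bird that bird that bird that bird that bird that bird S S => that bird that bird that bird that bird that bird that bird that bird that bird S => that bird that bird that bird that bird that bird that bird that bird that bird that bird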